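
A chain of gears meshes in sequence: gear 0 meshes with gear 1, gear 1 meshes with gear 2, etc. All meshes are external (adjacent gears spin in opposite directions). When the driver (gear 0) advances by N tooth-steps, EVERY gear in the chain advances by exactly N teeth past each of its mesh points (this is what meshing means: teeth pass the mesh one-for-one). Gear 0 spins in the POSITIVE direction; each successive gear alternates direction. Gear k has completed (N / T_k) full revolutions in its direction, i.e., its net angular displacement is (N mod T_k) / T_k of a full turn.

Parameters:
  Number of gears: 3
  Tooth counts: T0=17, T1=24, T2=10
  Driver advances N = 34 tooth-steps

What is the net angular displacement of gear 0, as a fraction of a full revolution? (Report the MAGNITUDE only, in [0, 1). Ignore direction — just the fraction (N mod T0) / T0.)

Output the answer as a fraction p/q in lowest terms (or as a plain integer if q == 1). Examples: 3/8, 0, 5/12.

Answer: 0

Derivation:
Chain of 3 gears, tooth counts: [17, 24, 10]
  gear 0: T0=17, direction=positive, advance = 34 mod 17 = 0 teeth = 0/17 turn
  gear 1: T1=24, direction=negative, advance = 34 mod 24 = 10 teeth = 10/24 turn
  gear 2: T2=10, direction=positive, advance = 34 mod 10 = 4 teeth = 4/10 turn
Gear 0: 34 mod 17 = 0
Fraction = 0 / 17 = 0/1 (gcd(0,17)=17) = 0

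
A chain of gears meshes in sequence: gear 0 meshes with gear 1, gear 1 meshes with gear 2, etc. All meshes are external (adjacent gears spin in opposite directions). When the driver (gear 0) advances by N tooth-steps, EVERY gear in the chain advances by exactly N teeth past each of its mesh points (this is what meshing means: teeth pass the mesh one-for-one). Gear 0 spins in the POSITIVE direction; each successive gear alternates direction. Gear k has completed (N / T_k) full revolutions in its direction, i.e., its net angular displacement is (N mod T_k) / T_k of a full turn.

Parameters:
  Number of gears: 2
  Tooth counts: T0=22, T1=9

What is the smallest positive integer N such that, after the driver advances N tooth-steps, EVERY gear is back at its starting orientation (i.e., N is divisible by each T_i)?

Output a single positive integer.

Gear k returns to start when N is a multiple of T_k.
All gears at start simultaneously when N is a common multiple of [22, 9]; the smallest such N is lcm(22, 9).
Start: lcm = T0 = 22
Fold in T1=9: gcd(22, 9) = 1; lcm(22, 9) = 22 * 9 / 1 = 198 / 1 = 198
Full cycle length = 198

Answer: 198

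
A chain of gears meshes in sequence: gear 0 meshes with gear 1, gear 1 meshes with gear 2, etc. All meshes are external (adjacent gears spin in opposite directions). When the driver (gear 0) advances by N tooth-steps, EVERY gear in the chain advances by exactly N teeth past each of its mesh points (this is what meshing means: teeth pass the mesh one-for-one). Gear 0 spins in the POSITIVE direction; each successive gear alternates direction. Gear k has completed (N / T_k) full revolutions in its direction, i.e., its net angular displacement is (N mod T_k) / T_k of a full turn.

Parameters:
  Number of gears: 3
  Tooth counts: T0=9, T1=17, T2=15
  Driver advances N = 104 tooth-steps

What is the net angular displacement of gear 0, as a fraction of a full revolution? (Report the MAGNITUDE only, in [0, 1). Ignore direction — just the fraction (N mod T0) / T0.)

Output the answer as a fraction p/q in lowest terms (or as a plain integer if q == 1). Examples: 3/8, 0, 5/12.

Chain of 3 gears, tooth counts: [9, 17, 15]
  gear 0: T0=9, direction=positive, advance = 104 mod 9 = 5 teeth = 5/9 turn
  gear 1: T1=17, direction=negative, advance = 104 mod 17 = 2 teeth = 2/17 turn
  gear 2: T2=15, direction=positive, advance = 104 mod 15 = 14 teeth = 14/15 turn
Gear 0: 104 mod 9 = 5
Fraction = 5 / 9 = 5/9 (gcd(5,9)=1) = 5/9

Answer: 5/9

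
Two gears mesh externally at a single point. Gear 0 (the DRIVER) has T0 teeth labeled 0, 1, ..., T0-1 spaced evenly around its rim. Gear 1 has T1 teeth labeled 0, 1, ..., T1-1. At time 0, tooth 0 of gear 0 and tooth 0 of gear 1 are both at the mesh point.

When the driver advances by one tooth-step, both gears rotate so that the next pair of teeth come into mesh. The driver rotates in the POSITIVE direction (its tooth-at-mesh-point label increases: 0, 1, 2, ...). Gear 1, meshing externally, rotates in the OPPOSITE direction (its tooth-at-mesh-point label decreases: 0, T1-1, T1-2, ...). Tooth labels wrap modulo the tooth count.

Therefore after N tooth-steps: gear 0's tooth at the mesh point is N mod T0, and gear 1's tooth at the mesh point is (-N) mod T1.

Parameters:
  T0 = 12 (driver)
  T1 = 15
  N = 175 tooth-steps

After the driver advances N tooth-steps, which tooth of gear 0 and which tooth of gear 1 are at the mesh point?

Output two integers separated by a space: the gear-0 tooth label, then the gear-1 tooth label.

Gear 0 (driver, T0=12): tooth at mesh = N mod T0
  175 = 14 * 12 + 7, so 175 mod 12 = 7
  gear 0 tooth = 7
Gear 1 (driven, T1=15): tooth at mesh = (-N) mod T1
  175 = 11 * 15 + 10, so 175 mod 15 = 10
  (-175) mod 15 = (-10) mod 15 = 15 - 10 = 5
Mesh after 175 steps: gear-0 tooth 7 meets gear-1 tooth 5

Answer: 7 5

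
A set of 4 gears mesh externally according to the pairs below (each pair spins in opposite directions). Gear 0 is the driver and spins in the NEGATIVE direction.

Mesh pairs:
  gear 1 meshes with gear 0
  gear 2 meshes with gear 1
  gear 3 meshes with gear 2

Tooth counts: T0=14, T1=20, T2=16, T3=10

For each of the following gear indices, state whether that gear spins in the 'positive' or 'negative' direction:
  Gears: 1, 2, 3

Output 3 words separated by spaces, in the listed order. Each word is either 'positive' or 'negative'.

Gear 0 (driver): negative (depth 0)
  gear 1: meshes with gear 0 -> depth 1 -> positive (opposite of gear 0)
  gear 2: meshes with gear 1 -> depth 2 -> negative (opposite of gear 1)
  gear 3: meshes with gear 2 -> depth 3 -> positive (opposite of gear 2)
Queried indices 1, 2, 3 -> positive, negative, positive

Answer: positive negative positive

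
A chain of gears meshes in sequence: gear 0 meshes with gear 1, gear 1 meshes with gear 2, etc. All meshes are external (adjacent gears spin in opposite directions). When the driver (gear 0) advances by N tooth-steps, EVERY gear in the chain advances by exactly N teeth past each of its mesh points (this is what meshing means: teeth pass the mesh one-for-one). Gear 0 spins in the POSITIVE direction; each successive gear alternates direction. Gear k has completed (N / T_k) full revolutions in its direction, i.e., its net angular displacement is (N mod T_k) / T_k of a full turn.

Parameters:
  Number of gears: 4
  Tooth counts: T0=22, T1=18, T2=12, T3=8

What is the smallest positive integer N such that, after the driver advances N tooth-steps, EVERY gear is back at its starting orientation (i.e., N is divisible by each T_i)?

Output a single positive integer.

Gear k returns to start when N is a multiple of T_k.
All gears at start simultaneously when N is a common multiple of [22, 18, 12, 8]; the smallest such N is lcm(22, 18, 12, 8).
Start: lcm = T0 = 22
Fold in T1=18: gcd(22, 18) = 2; lcm(22, 18) = 22 * 18 / 2 = 396 / 2 = 198
Fold in T2=12: gcd(198, 12) = 6; lcm(198, 12) = 198 * 12 / 6 = 2376 / 6 = 396
Fold in T3=8: gcd(396, 8) = 4; lcm(396, 8) = 396 * 8 / 4 = 3168 / 4 = 792
Full cycle length = 792

Answer: 792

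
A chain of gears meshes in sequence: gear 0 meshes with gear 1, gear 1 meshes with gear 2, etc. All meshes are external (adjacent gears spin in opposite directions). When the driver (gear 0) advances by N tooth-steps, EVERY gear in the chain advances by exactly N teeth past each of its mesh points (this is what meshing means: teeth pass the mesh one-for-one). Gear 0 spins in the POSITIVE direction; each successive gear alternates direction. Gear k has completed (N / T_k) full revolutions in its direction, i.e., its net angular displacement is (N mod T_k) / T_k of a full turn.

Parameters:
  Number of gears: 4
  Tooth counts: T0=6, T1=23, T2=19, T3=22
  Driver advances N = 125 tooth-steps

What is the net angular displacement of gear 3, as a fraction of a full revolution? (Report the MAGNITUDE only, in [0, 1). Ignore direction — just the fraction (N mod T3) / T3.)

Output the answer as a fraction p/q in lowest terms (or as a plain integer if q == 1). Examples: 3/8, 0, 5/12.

Chain of 4 gears, tooth counts: [6, 23, 19, 22]
  gear 0: T0=6, direction=positive, advance = 125 mod 6 = 5 teeth = 5/6 turn
  gear 1: T1=23, direction=negative, advance = 125 mod 23 = 10 teeth = 10/23 turn
  gear 2: T2=19, direction=positive, advance = 125 mod 19 = 11 teeth = 11/19 turn
  gear 3: T3=22, direction=negative, advance = 125 mod 22 = 15 teeth = 15/22 turn
Gear 3: 125 mod 22 = 15
Fraction = 15 / 22 = 15/22 (gcd(15,22)=1) = 15/22

Answer: 15/22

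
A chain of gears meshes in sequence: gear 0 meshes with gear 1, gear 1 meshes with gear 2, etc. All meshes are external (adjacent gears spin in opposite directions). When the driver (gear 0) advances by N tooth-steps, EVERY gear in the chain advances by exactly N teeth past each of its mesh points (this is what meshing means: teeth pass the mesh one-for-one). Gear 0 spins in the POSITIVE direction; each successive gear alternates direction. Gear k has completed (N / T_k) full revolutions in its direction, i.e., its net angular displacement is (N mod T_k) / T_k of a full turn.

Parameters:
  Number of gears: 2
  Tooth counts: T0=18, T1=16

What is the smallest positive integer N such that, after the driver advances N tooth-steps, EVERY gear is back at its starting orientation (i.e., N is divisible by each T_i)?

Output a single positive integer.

Gear k returns to start when N is a multiple of T_k.
All gears at start simultaneously when N is a common multiple of [18, 16]; the smallest such N is lcm(18, 16).
Start: lcm = T0 = 18
Fold in T1=16: gcd(18, 16) = 2; lcm(18, 16) = 18 * 16 / 2 = 288 / 2 = 144
Full cycle length = 144

Answer: 144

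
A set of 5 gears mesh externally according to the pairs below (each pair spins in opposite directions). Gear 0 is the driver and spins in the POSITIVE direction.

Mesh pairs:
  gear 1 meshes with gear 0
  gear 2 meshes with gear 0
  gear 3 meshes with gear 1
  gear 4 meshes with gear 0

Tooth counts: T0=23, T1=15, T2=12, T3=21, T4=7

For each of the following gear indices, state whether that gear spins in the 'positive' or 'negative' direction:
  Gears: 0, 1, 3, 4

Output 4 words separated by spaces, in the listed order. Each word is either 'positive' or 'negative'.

Answer: positive negative positive negative

Derivation:
Gear 0 (driver): positive (depth 0)
  gear 1: meshes with gear 0 -> depth 1 -> negative (opposite of gear 0)
  gear 2: meshes with gear 0 -> depth 1 -> negative (opposite of gear 0)
  gear 3: meshes with gear 1 -> depth 2 -> positive (opposite of gear 1)
  gear 4: meshes with gear 0 -> depth 1 -> negative (opposite of gear 0)
Queried indices 0, 1, 3, 4 -> positive, negative, positive, negative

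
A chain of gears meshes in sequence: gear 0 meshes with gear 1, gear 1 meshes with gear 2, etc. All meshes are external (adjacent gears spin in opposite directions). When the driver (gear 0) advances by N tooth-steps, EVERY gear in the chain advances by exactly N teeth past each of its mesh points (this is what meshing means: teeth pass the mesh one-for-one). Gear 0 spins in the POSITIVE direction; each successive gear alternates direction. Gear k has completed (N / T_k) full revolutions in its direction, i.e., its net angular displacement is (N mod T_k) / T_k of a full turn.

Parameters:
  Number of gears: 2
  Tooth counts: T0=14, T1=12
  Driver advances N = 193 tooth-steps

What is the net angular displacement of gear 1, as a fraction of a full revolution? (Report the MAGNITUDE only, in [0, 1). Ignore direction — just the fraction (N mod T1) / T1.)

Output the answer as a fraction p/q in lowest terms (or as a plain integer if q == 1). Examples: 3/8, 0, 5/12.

Chain of 2 gears, tooth counts: [14, 12]
  gear 0: T0=14, direction=positive, advance = 193 mod 14 = 11 teeth = 11/14 turn
  gear 1: T1=12, direction=negative, advance = 193 mod 12 = 1 teeth = 1/12 turn
Gear 1: 193 mod 12 = 1
Fraction = 1 / 12 = 1/12 (gcd(1,12)=1) = 1/12

Answer: 1/12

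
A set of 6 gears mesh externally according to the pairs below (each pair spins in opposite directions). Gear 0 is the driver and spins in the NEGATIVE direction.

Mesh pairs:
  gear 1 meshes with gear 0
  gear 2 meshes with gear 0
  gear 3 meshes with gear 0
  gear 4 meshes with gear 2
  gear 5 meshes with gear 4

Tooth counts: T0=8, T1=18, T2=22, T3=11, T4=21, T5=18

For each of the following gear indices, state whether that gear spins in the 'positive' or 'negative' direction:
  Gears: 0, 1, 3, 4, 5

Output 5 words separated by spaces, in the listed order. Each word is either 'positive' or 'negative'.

Answer: negative positive positive negative positive

Derivation:
Gear 0 (driver): negative (depth 0)
  gear 1: meshes with gear 0 -> depth 1 -> positive (opposite of gear 0)
  gear 2: meshes with gear 0 -> depth 1 -> positive (opposite of gear 0)
  gear 3: meshes with gear 0 -> depth 1 -> positive (opposite of gear 0)
  gear 4: meshes with gear 2 -> depth 2 -> negative (opposite of gear 2)
  gear 5: meshes with gear 4 -> depth 3 -> positive (opposite of gear 4)
Queried indices 0, 1, 3, 4, 5 -> negative, positive, positive, negative, positive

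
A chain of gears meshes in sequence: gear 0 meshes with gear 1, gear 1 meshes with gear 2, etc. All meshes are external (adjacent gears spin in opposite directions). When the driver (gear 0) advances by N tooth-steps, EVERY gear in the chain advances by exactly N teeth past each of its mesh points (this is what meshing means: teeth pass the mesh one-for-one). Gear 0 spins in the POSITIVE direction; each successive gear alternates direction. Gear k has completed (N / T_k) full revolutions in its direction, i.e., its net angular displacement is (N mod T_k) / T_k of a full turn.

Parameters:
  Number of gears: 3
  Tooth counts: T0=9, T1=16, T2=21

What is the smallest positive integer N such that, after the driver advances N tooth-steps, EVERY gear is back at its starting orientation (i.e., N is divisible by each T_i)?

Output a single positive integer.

Gear k returns to start when N is a multiple of T_k.
All gears at start simultaneously when N is a common multiple of [9, 16, 21]; the smallest such N is lcm(9, 16, 21).
Start: lcm = T0 = 9
Fold in T1=16: gcd(9, 16) = 1; lcm(9, 16) = 9 * 16 / 1 = 144 / 1 = 144
Fold in T2=21: gcd(144, 21) = 3; lcm(144, 21) = 144 * 21 / 3 = 3024 / 3 = 1008
Full cycle length = 1008

Answer: 1008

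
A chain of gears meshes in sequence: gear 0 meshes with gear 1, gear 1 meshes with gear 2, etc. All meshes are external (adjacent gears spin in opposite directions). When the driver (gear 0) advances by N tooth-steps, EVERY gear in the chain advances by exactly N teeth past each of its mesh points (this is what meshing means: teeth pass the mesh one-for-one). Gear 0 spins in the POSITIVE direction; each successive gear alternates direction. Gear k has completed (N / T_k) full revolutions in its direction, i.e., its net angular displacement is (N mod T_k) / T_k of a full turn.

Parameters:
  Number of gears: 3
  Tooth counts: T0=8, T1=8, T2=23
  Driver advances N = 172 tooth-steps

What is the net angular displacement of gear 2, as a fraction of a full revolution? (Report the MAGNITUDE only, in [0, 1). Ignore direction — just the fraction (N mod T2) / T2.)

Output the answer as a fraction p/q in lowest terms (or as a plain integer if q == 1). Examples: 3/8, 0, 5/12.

Chain of 3 gears, tooth counts: [8, 8, 23]
  gear 0: T0=8, direction=positive, advance = 172 mod 8 = 4 teeth = 4/8 turn
  gear 1: T1=8, direction=negative, advance = 172 mod 8 = 4 teeth = 4/8 turn
  gear 2: T2=23, direction=positive, advance = 172 mod 23 = 11 teeth = 11/23 turn
Gear 2: 172 mod 23 = 11
Fraction = 11 / 23 = 11/23 (gcd(11,23)=1) = 11/23

Answer: 11/23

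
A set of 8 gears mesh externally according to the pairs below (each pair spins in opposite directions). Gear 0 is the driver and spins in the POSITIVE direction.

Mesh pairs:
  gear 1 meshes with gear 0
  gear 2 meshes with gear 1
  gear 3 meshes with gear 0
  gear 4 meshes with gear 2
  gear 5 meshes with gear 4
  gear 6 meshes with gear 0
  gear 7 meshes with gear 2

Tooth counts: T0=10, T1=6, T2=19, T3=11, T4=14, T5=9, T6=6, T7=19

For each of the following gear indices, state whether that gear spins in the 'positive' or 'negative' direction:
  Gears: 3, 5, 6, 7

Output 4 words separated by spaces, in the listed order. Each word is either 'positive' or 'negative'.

Gear 0 (driver): positive (depth 0)
  gear 1: meshes with gear 0 -> depth 1 -> negative (opposite of gear 0)
  gear 2: meshes with gear 1 -> depth 2 -> positive (opposite of gear 1)
  gear 3: meshes with gear 0 -> depth 1 -> negative (opposite of gear 0)
  gear 4: meshes with gear 2 -> depth 3 -> negative (opposite of gear 2)
  gear 5: meshes with gear 4 -> depth 4 -> positive (opposite of gear 4)
  gear 6: meshes with gear 0 -> depth 1 -> negative (opposite of gear 0)
  gear 7: meshes with gear 2 -> depth 3 -> negative (opposite of gear 2)
Queried indices 3, 5, 6, 7 -> negative, positive, negative, negative

Answer: negative positive negative negative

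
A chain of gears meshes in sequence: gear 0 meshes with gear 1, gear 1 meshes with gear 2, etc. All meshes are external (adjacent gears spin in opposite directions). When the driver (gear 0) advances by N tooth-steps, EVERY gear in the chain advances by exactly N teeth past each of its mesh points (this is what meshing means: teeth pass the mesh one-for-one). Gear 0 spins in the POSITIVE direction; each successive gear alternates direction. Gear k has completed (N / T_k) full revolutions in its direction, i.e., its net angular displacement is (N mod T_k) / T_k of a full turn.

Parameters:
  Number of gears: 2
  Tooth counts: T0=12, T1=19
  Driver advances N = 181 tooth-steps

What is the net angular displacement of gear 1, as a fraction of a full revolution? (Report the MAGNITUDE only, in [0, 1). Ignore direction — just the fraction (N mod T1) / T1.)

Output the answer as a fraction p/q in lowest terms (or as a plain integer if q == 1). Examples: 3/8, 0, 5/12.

Chain of 2 gears, tooth counts: [12, 19]
  gear 0: T0=12, direction=positive, advance = 181 mod 12 = 1 teeth = 1/12 turn
  gear 1: T1=19, direction=negative, advance = 181 mod 19 = 10 teeth = 10/19 turn
Gear 1: 181 mod 19 = 10
Fraction = 10 / 19 = 10/19 (gcd(10,19)=1) = 10/19

Answer: 10/19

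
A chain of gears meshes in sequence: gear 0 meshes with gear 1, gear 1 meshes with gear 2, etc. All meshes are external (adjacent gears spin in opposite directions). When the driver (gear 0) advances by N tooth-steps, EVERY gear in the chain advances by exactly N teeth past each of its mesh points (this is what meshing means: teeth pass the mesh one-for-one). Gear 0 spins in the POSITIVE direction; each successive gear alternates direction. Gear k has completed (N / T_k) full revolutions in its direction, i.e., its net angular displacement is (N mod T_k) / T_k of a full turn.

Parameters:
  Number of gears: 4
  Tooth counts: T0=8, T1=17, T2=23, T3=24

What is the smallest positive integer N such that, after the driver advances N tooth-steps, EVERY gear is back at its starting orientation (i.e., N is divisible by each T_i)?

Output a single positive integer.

Answer: 9384

Derivation:
Gear k returns to start when N is a multiple of T_k.
All gears at start simultaneously when N is a common multiple of [8, 17, 23, 24]; the smallest such N is lcm(8, 17, 23, 24).
Start: lcm = T0 = 8
Fold in T1=17: gcd(8, 17) = 1; lcm(8, 17) = 8 * 17 / 1 = 136 / 1 = 136
Fold in T2=23: gcd(136, 23) = 1; lcm(136, 23) = 136 * 23 / 1 = 3128 / 1 = 3128
Fold in T3=24: gcd(3128, 24) = 8; lcm(3128, 24) = 3128 * 24 / 8 = 75072 / 8 = 9384
Full cycle length = 9384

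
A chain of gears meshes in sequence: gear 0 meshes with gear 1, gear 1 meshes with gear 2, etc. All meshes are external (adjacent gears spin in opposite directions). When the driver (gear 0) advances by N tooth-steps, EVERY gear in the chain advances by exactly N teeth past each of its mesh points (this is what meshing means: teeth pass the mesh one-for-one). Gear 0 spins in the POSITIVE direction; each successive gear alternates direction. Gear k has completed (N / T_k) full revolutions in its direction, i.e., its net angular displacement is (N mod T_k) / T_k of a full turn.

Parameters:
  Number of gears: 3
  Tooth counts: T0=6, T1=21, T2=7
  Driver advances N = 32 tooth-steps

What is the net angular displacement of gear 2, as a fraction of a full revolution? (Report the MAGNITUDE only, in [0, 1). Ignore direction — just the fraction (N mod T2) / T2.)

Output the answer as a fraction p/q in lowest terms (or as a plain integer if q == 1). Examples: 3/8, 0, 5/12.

Answer: 4/7

Derivation:
Chain of 3 gears, tooth counts: [6, 21, 7]
  gear 0: T0=6, direction=positive, advance = 32 mod 6 = 2 teeth = 2/6 turn
  gear 1: T1=21, direction=negative, advance = 32 mod 21 = 11 teeth = 11/21 turn
  gear 2: T2=7, direction=positive, advance = 32 mod 7 = 4 teeth = 4/7 turn
Gear 2: 32 mod 7 = 4
Fraction = 4 / 7 = 4/7 (gcd(4,7)=1) = 4/7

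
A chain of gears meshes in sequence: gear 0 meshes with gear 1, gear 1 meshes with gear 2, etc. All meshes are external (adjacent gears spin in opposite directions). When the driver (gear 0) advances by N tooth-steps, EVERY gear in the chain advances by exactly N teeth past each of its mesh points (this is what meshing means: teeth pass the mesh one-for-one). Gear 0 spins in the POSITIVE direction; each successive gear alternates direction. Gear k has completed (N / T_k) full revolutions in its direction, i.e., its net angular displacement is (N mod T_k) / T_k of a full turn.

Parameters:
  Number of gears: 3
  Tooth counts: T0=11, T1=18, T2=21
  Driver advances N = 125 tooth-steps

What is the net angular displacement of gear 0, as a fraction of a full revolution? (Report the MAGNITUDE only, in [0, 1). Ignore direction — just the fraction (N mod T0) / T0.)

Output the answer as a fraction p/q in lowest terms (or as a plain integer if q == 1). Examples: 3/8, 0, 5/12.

Answer: 4/11

Derivation:
Chain of 3 gears, tooth counts: [11, 18, 21]
  gear 0: T0=11, direction=positive, advance = 125 mod 11 = 4 teeth = 4/11 turn
  gear 1: T1=18, direction=negative, advance = 125 mod 18 = 17 teeth = 17/18 turn
  gear 2: T2=21, direction=positive, advance = 125 mod 21 = 20 teeth = 20/21 turn
Gear 0: 125 mod 11 = 4
Fraction = 4 / 11 = 4/11 (gcd(4,11)=1) = 4/11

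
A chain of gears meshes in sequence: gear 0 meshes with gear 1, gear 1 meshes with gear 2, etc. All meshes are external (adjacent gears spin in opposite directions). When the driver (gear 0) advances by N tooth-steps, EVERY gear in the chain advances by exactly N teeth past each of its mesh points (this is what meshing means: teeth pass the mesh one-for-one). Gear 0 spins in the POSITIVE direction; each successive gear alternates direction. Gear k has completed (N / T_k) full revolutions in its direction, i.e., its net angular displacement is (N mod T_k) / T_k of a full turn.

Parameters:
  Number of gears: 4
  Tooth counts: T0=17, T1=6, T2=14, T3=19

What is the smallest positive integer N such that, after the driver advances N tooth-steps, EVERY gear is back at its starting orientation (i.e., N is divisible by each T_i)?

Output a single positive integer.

Answer: 13566

Derivation:
Gear k returns to start when N is a multiple of T_k.
All gears at start simultaneously when N is a common multiple of [17, 6, 14, 19]; the smallest such N is lcm(17, 6, 14, 19).
Start: lcm = T0 = 17
Fold in T1=6: gcd(17, 6) = 1; lcm(17, 6) = 17 * 6 / 1 = 102 / 1 = 102
Fold in T2=14: gcd(102, 14) = 2; lcm(102, 14) = 102 * 14 / 2 = 1428 / 2 = 714
Fold in T3=19: gcd(714, 19) = 1; lcm(714, 19) = 714 * 19 / 1 = 13566 / 1 = 13566
Full cycle length = 13566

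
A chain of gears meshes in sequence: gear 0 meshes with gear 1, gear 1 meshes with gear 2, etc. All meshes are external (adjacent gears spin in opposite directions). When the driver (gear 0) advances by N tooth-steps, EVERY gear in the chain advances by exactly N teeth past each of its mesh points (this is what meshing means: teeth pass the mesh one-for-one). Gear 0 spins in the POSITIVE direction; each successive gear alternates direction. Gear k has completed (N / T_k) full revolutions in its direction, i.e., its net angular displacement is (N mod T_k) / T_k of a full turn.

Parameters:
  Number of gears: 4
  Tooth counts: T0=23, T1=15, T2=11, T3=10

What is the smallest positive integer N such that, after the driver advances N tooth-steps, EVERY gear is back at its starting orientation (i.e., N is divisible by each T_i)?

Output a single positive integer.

Answer: 7590

Derivation:
Gear k returns to start when N is a multiple of T_k.
All gears at start simultaneously when N is a common multiple of [23, 15, 11, 10]; the smallest such N is lcm(23, 15, 11, 10).
Start: lcm = T0 = 23
Fold in T1=15: gcd(23, 15) = 1; lcm(23, 15) = 23 * 15 / 1 = 345 / 1 = 345
Fold in T2=11: gcd(345, 11) = 1; lcm(345, 11) = 345 * 11 / 1 = 3795 / 1 = 3795
Fold in T3=10: gcd(3795, 10) = 5; lcm(3795, 10) = 3795 * 10 / 5 = 37950 / 5 = 7590
Full cycle length = 7590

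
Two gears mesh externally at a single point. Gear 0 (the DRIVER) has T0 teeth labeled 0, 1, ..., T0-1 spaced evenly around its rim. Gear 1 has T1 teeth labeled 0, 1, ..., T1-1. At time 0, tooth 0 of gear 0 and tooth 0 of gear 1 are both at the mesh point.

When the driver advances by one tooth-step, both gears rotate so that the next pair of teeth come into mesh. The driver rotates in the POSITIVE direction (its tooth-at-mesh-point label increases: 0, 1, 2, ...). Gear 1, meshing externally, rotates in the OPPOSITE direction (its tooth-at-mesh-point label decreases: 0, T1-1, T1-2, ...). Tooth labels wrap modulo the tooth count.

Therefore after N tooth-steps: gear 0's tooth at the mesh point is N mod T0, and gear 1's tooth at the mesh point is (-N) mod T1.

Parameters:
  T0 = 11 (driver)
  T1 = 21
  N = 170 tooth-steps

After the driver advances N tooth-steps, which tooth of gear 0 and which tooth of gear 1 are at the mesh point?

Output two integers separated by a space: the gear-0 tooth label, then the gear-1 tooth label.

Gear 0 (driver, T0=11): tooth at mesh = N mod T0
  170 = 15 * 11 + 5, so 170 mod 11 = 5
  gear 0 tooth = 5
Gear 1 (driven, T1=21): tooth at mesh = (-N) mod T1
  170 = 8 * 21 + 2, so 170 mod 21 = 2
  (-170) mod 21 = (-2) mod 21 = 21 - 2 = 19
Mesh after 170 steps: gear-0 tooth 5 meets gear-1 tooth 19

Answer: 5 19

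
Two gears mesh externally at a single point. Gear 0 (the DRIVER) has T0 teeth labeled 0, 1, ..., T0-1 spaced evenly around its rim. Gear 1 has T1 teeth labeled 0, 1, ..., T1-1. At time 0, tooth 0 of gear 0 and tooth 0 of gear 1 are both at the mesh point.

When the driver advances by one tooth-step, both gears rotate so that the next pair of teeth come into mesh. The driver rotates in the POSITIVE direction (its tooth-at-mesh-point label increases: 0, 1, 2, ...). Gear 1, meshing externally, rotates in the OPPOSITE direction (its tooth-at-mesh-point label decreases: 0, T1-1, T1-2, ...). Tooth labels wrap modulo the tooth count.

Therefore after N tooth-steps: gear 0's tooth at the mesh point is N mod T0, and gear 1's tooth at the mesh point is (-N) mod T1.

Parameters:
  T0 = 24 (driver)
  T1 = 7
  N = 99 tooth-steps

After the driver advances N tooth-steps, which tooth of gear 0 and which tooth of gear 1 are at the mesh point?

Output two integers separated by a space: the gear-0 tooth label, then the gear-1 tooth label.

Gear 0 (driver, T0=24): tooth at mesh = N mod T0
  99 = 4 * 24 + 3, so 99 mod 24 = 3
  gear 0 tooth = 3
Gear 1 (driven, T1=7): tooth at mesh = (-N) mod T1
  99 = 14 * 7 + 1, so 99 mod 7 = 1
  (-99) mod 7 = (-1) mod 7 = 7 - 1 = 6
Mesh after 99 steps: gear-0 tooth 3 meets gear-1 tooth 6

Answer: 3 6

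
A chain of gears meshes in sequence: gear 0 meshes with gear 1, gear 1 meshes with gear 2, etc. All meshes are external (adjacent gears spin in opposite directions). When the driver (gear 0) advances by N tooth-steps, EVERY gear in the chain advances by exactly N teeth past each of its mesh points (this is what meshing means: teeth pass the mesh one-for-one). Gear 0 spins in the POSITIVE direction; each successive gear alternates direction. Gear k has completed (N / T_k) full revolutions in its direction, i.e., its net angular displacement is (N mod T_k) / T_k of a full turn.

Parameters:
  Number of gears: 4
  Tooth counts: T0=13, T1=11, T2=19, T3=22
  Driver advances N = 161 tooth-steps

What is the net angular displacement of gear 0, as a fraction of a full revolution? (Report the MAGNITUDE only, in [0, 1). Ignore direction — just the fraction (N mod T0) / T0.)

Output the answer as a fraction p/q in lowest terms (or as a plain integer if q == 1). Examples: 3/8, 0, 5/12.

Answer: 5/13

Derivation:
Chain of 4 gears, tooth counts: [13, 11, 19, 22]
  gear 0: T0=13, direction=positive, advance = 161 mod 13 = 5 teeth = 5/13 turn
  gear 1: T1=11, direction=negative, advance = 161 mod 11 = 7 teeth = 7/11 turn
  gear 2: T2=19, direction=positive, advance = 161 mod 19 = 9 teeth = 9/19 turn
  gear 3: T3=22, direction=negative, advance = 161 mod 22 = 7 teeth = 7/22 turn
Gear 0: 161 mod 13 = 5
Fraction = 5 / 13 = 5/13 (gcd(5,13)=1) = 5/13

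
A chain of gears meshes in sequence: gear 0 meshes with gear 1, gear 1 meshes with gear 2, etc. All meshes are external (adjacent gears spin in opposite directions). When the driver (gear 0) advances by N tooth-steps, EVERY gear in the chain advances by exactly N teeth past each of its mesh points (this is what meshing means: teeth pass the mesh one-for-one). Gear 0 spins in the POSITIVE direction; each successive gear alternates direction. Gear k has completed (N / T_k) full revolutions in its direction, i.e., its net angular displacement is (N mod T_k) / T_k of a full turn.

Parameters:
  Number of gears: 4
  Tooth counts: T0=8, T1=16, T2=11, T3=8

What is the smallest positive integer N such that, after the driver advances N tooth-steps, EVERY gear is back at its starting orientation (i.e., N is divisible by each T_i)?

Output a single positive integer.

Answer: 176

Derivation:
Gear k returns to start when N is a multiple of T_k.
All gears at start simultaneously when N is a common multiple of [8, 16, 11, 8]; the smallest such N is lcm(8, 16, 11, 8).
Start: lcm = T0 = 8
Fold in T1=16: gcd(8, 16) = 8; lcm(8, 16) = 8 * 16 / 8 = 128 / 8 = 16
Fold in T2=11: gcd(16, 11) = 1; lcm(16, 11) = 16 * 11 / 1 = 176 / 1 = 176
Fold in T3=8: gcd(176, 8) = 8; lcm(176, 8) = 176 * 8 / 8 = 1408 / 8 = 176
Full cycle length = 176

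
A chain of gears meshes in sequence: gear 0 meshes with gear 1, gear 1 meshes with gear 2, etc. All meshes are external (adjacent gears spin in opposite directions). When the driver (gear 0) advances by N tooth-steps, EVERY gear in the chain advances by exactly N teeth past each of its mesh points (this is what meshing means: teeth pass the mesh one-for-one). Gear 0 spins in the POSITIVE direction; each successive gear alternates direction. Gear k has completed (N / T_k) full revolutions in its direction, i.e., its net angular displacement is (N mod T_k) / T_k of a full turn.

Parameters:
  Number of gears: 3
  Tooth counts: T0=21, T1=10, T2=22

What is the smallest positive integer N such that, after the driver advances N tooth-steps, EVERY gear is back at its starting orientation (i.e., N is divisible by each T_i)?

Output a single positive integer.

Gear k returns to start when N is a multiple of T_k.
All gears at start simultaneously when N is a common multiple of [21, 10, 22]; the smallest such N is lcm(21, 10, 22).
Start: lcm = T0 = 21
Fold in T1=10: gcd(21, 10) = 1; lcm(21, 10) = 21 * 10 / 1 = 210 / 1 = 210
Fold in T2=22: gcd(210, 22) = 2; lcm(210, 22) = 210 * 22 / 2 = 4620 / 2 = 2310
Full cycle length = 2310

Answer: 2310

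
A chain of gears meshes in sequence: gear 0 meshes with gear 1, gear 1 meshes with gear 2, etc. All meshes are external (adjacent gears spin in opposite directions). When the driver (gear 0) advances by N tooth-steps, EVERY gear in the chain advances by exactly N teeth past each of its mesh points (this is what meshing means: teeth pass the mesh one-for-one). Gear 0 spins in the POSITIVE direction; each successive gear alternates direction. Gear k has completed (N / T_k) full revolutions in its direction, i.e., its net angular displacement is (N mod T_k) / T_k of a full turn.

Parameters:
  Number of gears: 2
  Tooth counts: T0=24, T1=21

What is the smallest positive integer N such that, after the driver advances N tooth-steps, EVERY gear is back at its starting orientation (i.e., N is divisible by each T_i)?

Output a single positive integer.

Gear k returns to start when N is a multiple of T_k.
All gears at start simultaneously when N is a common multiple of [24, 21]; the smallest such N is lcm(24, 21).
Start: lcm = T0 = 24
Fold in T1=21: gcd(24, 21) = 3; lcm(24, 21) = 24 * 21 / 3 = 504 / 3 = 168
Full cycle length = 168

Answer: 168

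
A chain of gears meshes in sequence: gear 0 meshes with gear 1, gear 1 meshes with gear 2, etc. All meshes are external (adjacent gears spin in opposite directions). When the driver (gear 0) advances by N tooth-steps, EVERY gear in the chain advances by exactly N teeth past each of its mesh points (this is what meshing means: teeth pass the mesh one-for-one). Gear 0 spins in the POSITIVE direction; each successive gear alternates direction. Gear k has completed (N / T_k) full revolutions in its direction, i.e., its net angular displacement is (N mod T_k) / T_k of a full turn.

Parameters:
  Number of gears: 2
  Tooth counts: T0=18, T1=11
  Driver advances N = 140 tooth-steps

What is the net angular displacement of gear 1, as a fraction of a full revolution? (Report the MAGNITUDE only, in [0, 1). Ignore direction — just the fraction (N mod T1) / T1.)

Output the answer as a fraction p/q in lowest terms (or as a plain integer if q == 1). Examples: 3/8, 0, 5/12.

Chain of 2 gears, tooth counts: [18, 11]
  gear 0: T0=18, direction=positive, advance = 140 mod 18 = 14 teeth = 14/18 turn
  gear 1: T1=11, direction=negative, advance = 140 mod 11 = 8 teeth = 8/11 turn
Gear 1: 140 mod 11 = 8
Fraction = 8 / 11 = 8/11 (gcd(8,11)=1) = 8/11

Answer: 8/11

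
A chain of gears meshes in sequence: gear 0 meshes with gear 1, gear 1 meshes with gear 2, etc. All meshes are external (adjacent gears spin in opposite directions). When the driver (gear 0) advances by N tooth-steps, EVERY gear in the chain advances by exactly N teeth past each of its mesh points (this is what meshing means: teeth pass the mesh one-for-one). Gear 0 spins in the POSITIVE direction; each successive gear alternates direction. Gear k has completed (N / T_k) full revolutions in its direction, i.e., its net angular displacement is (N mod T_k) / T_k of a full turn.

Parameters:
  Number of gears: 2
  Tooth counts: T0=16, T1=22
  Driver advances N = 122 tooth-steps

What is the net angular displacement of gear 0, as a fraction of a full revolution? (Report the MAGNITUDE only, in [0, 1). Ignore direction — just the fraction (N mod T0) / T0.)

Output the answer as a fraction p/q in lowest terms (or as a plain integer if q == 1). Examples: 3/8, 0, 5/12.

Answer: 5/8

Derivation:
Chain of 2 gears, tooth counts: [16, 22]
  gear 0: T0=16, direction=positive, advance = 122 mod 16 = 10 teeth = 10/16 turn
  gear 1: T1=22, direction=negative, advance = 122 mod 22 = 12 teeth = 12/22 turn
Gear 0: 122 mod 16 = 10
Fraction = 10 / 16 = 5/8 (gcd(10,16)=2) = 5/8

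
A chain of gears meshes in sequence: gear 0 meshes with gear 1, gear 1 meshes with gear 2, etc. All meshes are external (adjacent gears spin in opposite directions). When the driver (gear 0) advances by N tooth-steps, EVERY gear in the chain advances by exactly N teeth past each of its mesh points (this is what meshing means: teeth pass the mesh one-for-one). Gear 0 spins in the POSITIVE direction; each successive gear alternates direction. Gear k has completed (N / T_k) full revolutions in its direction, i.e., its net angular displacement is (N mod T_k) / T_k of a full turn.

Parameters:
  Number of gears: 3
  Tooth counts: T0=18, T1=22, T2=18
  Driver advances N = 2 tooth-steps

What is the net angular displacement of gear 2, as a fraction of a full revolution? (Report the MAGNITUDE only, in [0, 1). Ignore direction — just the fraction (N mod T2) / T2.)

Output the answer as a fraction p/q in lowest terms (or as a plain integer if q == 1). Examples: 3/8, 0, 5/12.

Chain of 3 gears, tooth counts: [18, 22, 18]
  gear 0: T0=18, direction=positive, advance = 2 mod 18 = 2 teeth = 2/18 turn
  gear 1: T1=22, direction=negative, advance = 2 mod 22 = 2 teeth = 2/22 turn
  gear 2: T2=18, direction=positive, advance = 2 mod 18 = 2 teeth = 2/18 turn
Gear 2: 2 mod 18 = 2
Fraction = 2 / 18 = 1/9 (gcd(2,18)=2) = 1/9

Answer: 1/9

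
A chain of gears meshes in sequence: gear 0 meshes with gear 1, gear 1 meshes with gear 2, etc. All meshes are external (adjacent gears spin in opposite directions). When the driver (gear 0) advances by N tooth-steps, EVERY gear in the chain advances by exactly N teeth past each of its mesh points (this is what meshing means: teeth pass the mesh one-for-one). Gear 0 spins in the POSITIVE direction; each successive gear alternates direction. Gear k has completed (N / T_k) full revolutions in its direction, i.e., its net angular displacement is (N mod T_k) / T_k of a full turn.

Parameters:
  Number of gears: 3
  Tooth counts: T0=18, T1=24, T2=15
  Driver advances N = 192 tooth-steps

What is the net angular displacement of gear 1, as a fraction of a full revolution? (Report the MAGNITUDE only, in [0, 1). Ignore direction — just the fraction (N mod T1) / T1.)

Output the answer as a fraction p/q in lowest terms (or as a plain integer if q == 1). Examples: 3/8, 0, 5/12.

Chain of 3 gears, tooth counts: [18, 24, 15]
  gear 0: T0=18, direction=positive, advance = 192 mod 18 = 12 teeth = 12/18 turn
  gear 1: T1=24, direction=negative, advance = 192 mod 24 = 0 teeth = 0/24 turn
  gear 2: T2=15, direction=positive, advance = 192 mod 15 = 12 teeth = 12/15 turn
Gear 1: 192 mod 24 = 0
Fraction = 0 / 24 = 0/1 (gcd(0,24)=24) = 0

Answer: 0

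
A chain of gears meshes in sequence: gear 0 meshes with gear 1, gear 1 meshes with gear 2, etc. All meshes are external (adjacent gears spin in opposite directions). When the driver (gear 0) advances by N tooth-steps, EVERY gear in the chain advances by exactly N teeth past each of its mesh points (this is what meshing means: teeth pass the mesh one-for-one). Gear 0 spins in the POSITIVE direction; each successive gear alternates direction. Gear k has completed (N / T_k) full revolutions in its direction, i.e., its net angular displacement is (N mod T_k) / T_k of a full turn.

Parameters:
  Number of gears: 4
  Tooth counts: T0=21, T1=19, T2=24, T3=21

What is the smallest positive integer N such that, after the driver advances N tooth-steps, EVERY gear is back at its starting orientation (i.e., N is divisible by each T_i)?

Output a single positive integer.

Gear k returns to start when N is a multiple of T_k.
All gears at start simultaneously when N is a common multiple of [21, 19, 24, 21]; the smallest such N is lcm(21, 19, 24, 21).
Start: lcm = T0 = 21
Fold in T1=19: gcd(21, 19) = 1; lcm(21, 19) = 21 * 19 / 1 = 399 / 1 = 399
Fold in T2=24: gcd(399, 24) = 3; lcm(399, 24) = 399 * 24 / 3 = 9576 / 3 = 3192
Fold in T3=21: gcd(3192, 21) = 21; lcm(3192, 21) = 3192 * 21 / 21 = 67032 / 21 = 3192
Full cycle length = 3192

Answer: 3192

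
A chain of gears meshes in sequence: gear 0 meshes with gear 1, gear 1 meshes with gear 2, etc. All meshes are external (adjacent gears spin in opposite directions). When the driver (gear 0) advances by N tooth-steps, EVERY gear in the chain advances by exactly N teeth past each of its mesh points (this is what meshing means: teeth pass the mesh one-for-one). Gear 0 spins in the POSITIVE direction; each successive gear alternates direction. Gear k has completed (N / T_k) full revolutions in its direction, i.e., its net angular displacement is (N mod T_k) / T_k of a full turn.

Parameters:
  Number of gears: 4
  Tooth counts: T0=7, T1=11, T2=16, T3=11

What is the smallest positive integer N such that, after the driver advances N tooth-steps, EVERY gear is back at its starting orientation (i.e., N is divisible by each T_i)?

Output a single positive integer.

Answer: 1232

Derivation:
Gear k returns to start when N is a multiple of T_k.
All gears at start simultaneously when N is a common multiple of [7, 11, 16, 11]; the smallest such N is lcm(7, 11, 16, 11).
Start: lcm = T0 = 7
Fold in T1=11: gcd(7, 11) = 1; lcm(7, 11) = 7 * 11 / 1 = 77 / 1 = 77
Fold in T2=16: gcd(77, 16) = 1; lcm(77, 16) = 77 * 16 / 1 = 1232 / 1 = 1232
Fold in T3=11: gcd(1232, 11) = 11; lcm(1232, 11) = 1232 * 11 / 11 = 13552 / 11 = 1232
Full cycle length = 1232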